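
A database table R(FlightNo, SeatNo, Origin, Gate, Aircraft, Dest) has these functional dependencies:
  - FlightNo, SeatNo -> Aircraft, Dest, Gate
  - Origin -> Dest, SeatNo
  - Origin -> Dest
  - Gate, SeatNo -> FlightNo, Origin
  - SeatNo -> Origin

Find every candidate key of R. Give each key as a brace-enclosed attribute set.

{FlightNo, Origin}⁺ = {Aircraft, Dest, FlightNo, Gate, Origin, SeatNo}, which is every attribute, so {FlightNo, Origin} is a candidate key.
{FlightNo, SeatNo}⁺ = {Aircraft, Dest, FlightNo, Gate, Origin, SeatNo}, which is every attribute, so {FlightNo, SeatNo} is a candidate key.
{Gate, Origin}⁺ = {Aircraft, Dest, FlightNo, Gate, Origin, SeatNo}, which is every attribute, so {Gate, Origin} is a candidate key.
{Gate, SeatNo}⁺ = {Aircraft, Dest, FlightNo, Gate, Origin, SeatNo}, which is every attribute, so {Gate, SeatNo} is a candidate key.
These are minimal and exhaustive — every other superkey contains one of them.

{FlightNo, Origin}, {FlightNo, SeatNo}, {Gate, Origin}, {Gate, SeatNo}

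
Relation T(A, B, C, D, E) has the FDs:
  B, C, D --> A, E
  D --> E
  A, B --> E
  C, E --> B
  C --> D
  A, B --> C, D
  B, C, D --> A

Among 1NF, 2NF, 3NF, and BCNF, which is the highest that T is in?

Candidate keys: {A, B}, {C}. Prime attributes: {A, B, C}.
D --> E breaks BCNF: {D}⁺ = {D, E}, so {D} is not a superkey.
D --> E determines the non-prime attribute {E} from a non-superkey — 3NF is violated.
Checking every proper subset of each key, none determines a non-prime attribute — 2NF is satisfied.

2NF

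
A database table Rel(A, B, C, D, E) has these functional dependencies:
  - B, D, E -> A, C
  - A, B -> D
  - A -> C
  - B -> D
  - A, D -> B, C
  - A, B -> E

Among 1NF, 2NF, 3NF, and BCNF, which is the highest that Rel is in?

Candidate keys: {A, B}, {A, D}, {B, E}. Prime attributes: {A, B, D, E}.
A -> C breaks BCNF: {A}⁺ = {A, C}, so {A} is not a superkey.
A -> C determines the non-prime attribute {C} from a non-superkey — 3NF is violated.
Since {A} ⊂ {A, B} and {A}⁺ ⊇ {C} with {C} non-prime, there is a partial dependency; 2NF fails.

1NF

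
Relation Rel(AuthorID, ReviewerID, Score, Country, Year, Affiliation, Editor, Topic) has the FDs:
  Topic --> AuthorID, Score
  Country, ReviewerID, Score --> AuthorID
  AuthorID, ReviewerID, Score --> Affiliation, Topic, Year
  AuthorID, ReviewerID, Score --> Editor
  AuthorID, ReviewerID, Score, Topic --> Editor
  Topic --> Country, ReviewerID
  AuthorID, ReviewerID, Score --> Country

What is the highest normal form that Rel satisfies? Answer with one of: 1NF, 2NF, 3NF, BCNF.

BCNF

Candidate keys: {AuthorID, ReviewerID, Score}, {Country, ReviewerID, Score}, {Topic}. Prime attributes: {AuthorID, Country, ReviewerID, Score, Topic}.
The left-hand side of every FD is a superkey, so BCNF is satisfied.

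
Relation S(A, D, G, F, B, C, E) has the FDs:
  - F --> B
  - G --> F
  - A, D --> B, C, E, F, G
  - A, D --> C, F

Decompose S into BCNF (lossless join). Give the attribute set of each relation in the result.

Candidate key of the original relation: {A, D}.
In {A, B, C, D, E, F, G}, {F} is not a superkey ({F}⁺ restricted to this set is {B, F}), so split on F --> B into {B, F} and {A, C, D, E, F, G}.
{B, F} has no BCNF violation.
In {A, C, D, E, F, G}, {G} is not a superkey ({G}⁺ restricted to this set is {F, G}), so split on G --> F into {F, G} and {A, C, D, E, G}.
{F, G} has no BCNF violation.
{A, C, D, E, G} has no BCNF violation.

{A, C, D, E, G}; {B, F}; {F, G}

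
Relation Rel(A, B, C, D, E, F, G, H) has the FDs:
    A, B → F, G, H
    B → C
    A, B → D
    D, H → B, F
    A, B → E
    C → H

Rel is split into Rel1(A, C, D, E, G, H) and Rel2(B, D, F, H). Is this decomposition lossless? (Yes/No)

Common attributes: {D, H}; their closure is {B, C, D, F, H}.
Rel2 is contained in that closure, so Rel1 ∩ Rel2 → Rel2 holds and the join is lossless.

Yes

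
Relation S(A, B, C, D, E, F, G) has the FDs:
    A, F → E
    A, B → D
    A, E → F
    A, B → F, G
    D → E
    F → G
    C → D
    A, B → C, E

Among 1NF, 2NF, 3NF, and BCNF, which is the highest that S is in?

2NF

Candidate key: {A, B}. Prime attributes: {A, B}.
For A, F → E we have {A, F}⁺ = {A, E, F, G}; {A, F} is not a superkey, so BCNF fails.
Because {E} is non-prime and the left side of A, F → E is not a superkey, the relation is not in 3NF.
Checking every proper subset of each key, none determines a non-prime attribute — 2NF is satisfied.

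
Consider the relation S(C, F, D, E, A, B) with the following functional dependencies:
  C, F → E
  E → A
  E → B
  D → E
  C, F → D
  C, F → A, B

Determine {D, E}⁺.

Start with {D, E}.
E → A applies; add {A} → now {A, D, E}.
E → B applies; add {B} → now {A, B, D, E}.
No further FD applies.

{A, B, D, E}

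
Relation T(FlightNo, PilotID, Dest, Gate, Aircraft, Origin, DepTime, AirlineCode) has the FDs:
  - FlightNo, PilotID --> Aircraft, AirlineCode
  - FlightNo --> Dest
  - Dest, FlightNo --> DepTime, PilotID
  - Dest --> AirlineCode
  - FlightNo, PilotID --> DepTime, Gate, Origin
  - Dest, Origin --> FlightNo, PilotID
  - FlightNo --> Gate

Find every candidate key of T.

{FlightNo}⁺ = {Aircraft, AirlineCode, DepTime, Dest, FlightNo, Gate, Origin, PilotID} — all of the relation — so {FlightNo} is a candidate key.
{Dest, Origin}⁺ = {Aircraft, AirlineCode, DepTime, Dest, FlightNo, Gate, Origin, PilotID} — all of the relation — so {Dest, Origin} is a candidate key.
No proper subset of any of these is a key, and no other minimal superkey exists.

{Dest, Origin}, {FlightNo}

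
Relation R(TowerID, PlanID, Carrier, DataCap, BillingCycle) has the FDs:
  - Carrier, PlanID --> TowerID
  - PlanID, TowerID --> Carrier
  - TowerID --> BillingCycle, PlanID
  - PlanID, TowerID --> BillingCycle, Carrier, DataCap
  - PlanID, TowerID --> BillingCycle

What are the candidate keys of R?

{Carrier, PlanID}, {TowerID}

{TowerID}⁺ = {BillingCycle, Carrier, DataCap, PlanID, TowerID}, which is every attribute, so {TowerID} is a candidate key.
{Carrier, PlanID}⁺ = {BillingCycle, Carrier, DataCap, PlanID, TowerID}, which is every attribute, so {Carrier, PlanID} is a candidate key.
No proper subset of any of these is a key, and no other minimal superkey exists.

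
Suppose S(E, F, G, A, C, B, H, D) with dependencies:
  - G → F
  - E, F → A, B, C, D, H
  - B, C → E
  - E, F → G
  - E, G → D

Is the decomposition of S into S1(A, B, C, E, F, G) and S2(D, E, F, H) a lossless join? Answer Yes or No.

Yes

S1 ∩ S2 = {E, F}; its closure under F is {A, B, C, D, E, F, G, H}.
S1 is contained in that closure, so S1 ∩ S2 → S1 holds and the join is lossless.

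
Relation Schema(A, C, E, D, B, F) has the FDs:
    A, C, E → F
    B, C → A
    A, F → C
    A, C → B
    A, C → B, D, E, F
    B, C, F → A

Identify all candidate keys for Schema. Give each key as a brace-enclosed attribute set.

{A, C}, {A, F}, {B, C}

{A, C}⁺ = {A, B, C, D, E, F}, which is every attribute, so {A, C} is a candidate key.
{A, F}⁺ = {A, B, C, D, E, F}, which is every attribute, so {A, F} is a candidate key.
{B, C}⁺ = {A, B, C, D, E, F}, which is every attribute, so {B, C} is a candidate key.
No proper subset of any of these is a key, and no other minimal superkey exists.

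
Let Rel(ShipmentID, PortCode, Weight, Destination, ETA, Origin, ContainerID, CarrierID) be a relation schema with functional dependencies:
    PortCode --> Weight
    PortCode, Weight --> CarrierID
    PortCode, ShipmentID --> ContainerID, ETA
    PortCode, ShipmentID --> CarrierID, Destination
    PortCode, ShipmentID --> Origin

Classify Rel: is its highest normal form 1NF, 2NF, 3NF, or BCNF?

1NF

Candidate key: {PortCode, ShipmentID}. Prime attributes: {PortCode, ShipmentID}.
For PortCode --> Weight we have {PortCode}⁺ = {CarrierID, PortCode, Weight}; {PortCode} is not a superkey, so BCNF fails.
Because {Weight} is non-prime and the left side of PortCode --> Weight is not a superkey, the relation is not in 3NF.
Since {PortCode} ⊂ {PortCode, ShipmentID} and {PortCode}⁺ ⊇ {CarrierID, Weight} with {CarrierID, Weight} non-prime, there is a partial dependency; 2NF fails.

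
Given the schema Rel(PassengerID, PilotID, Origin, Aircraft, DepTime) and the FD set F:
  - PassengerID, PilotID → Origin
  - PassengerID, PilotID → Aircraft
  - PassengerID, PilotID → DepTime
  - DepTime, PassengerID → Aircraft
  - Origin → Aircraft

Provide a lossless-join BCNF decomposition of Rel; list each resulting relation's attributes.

Candidate key of the original relation: {PassengerID, PilotID}.
In {Aircraft, DepTime, Origin, PassengerID, PilotID}, {DepTime, PassengerID} is not a superkey ({DepTime, PassengerID}⁺ restricted to this set is {Aircraft, DepTime, PassengerID}), so split on DepTime, PassengerID → Aircraft into {Aircraft, DepTime, PassengerID} and {DepTime, Origin, PassengerID, PilotID}.
{Aircraft, DepTime, PassengerID}: every determinant is a superkey — BCNF.
{DepTime, Origin, PassengerID, PilotID}: every determinant is a superkey — BCNF.

{Aircraft, DepTime, PassengerID}; {DepTime, Origin, PassengerID, PilotID}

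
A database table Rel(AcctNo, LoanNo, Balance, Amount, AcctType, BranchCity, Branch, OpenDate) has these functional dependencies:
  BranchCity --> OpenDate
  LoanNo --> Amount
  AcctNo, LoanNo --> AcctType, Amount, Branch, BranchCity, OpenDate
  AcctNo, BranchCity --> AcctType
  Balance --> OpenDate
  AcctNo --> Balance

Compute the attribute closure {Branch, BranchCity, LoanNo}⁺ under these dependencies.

Start with {Branch, BranchCity, LoanNo}.
BranchCity --> OpenDate applies; add {OpenDate} → now {Branch, BranchCity, LoanNo, OpenDate}.
LoanNo --> Amount applies; add {Amount} → now {Amount, Branch, BranchCity, LoanNo, OpenDate}.
No further FD applies.

{Amount, Branch, BranchCity, LoanNo, OpenDate}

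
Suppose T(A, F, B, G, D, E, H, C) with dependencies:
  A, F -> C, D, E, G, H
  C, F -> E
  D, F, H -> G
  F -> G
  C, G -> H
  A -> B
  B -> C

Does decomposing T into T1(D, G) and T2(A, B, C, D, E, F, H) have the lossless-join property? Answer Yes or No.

No

The shared attributes are {D} and {D}⁺ = {D}.
Neither T1 nor T2 is contained in that closure, so the decomposition is lossy.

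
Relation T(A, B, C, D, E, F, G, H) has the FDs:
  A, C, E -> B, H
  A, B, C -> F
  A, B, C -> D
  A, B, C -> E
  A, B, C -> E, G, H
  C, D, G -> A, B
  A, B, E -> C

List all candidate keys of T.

{A, B, C}⁺ = {A, B, C, D, E, F, G, H} — all of the relation — so {A, B, C} is a candidate key.
{A, B, E}⁺ = {A, B, C, D, E, F, G, H} — all of the relation — so {A, B, E} is a candidate key.
{A, C, E}⁺ = {A, B, C, D, E, F, G, H} — all of the relation — so {A, C, E} is a candidate key.
{C, D, G}⁺ = {A, B, C, D, E, F, G, H} — all of the relation — so {C, D, G} is a candidate key.
No proper subset of any of these is a key, and no other minimal superkey exists.

{A, B, C}, {A, B, E}, {A, C, E}, {C, D, G}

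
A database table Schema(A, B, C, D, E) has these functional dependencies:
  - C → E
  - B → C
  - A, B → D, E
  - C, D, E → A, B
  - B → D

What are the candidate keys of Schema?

Closure of {B} is {A, B, C, D, E}, the whole schema; {B} is a candidate key.
Closure of {C, D} is {A, B, C, D, E}, the whole schema; {C, D} is a candidate key.
No proper subset of any of these is a key, and no other minimal superkey exists.

{B}, {C, D}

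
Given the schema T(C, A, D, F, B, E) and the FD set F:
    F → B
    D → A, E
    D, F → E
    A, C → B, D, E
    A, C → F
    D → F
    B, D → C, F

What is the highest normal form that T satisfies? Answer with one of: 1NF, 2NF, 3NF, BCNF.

2NF

Candidate keys: {A, C}, {D}. Prime attributes: {A, C, D}.
F → B: {F}⁺ = {B, F}, which is not all of the attributes, so the left side is not a superkey — BCNF is violated.
F → B has non-prime {B} on the right and a non-superkey on the left, so 3NF fails.
No proper subset of a key has a non-prime attribute in its closure, so there is no partial dependency; 2NF holds.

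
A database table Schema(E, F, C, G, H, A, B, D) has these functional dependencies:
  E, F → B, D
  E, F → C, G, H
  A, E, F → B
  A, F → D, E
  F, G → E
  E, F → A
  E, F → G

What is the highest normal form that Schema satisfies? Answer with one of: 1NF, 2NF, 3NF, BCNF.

BCNF

Candidate keys: {A, F}, {E, F}, {F, G}. Prime attributes: {A, E, F, G}.
Every FD has a superkey on the left, so the relation is in BCNF.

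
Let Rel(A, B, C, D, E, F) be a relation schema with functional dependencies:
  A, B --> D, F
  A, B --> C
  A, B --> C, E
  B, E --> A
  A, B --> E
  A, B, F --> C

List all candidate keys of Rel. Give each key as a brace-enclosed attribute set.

{A, B}, {B, E}

{B} never appears on the right of any FD, so every key must include it.
{A, B}⁺ = {A, B, C, D, E, F} — all of the relation — so {A, B} is a candidate key.
{B, E}⁺ = {A, B, C, D, E, F} — all of the relation — so {B, E} is a candidate key.
These are minimal and exhaustive — every other superkey contains one of them.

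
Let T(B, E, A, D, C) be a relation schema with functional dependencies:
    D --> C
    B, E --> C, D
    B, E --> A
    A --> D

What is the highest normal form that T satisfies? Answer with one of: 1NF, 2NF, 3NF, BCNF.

2NF

Candidate key: {B, E}. Prime attributes: {B, E}.
D --> C: {D}⁺ = {C, D}, which is not all of the attributes, so the left side is not a superkey — BCNF is violated.
D --> C determines the non-prime attribute {C} from a non-superkey — 3NF is violated.
No proper subset of a key has a non-prime attribute in its closure, so there is no partial dependency; 2NF holds.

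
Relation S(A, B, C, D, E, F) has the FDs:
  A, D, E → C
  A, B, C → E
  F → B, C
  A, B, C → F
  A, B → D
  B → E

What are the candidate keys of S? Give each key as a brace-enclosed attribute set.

{A, B}, {A, F}

Attributes never on any right-hand side: {A} — every candidate key must contain it.
{A, B} is a candidate key since {A, B}⁺ = {A, B, C, D, E, F} covers every attribute.
{A, F} is a candidate key since {A, F}⁺ = {A, B, C, D, E, F} covers every attribute.
Any other superkey properly contains one of these, so there are no further candidate keys.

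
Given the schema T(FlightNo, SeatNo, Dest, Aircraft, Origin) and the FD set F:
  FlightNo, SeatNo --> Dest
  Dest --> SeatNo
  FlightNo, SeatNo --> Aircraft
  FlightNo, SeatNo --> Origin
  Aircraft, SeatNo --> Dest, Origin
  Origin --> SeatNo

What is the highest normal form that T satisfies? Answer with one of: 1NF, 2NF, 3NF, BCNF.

Candidate keys: {Dest, FlightNo}, {FlightNo, Origin}, {FlightNo, SeatNo}. Prime attributes: {Dest, FlightNo, Origin, SeatNo}.
Dest --> SeatNo: {Dest}⁺ = {Dest, SeatNo}, which is not all of the attributes, so the left side is not a superkey — BCNF is violated.
But every attribute on its right side ({SeatNo}) is prime, and the same holds for every other non-superkey FD, so 3NF still holds.

3NF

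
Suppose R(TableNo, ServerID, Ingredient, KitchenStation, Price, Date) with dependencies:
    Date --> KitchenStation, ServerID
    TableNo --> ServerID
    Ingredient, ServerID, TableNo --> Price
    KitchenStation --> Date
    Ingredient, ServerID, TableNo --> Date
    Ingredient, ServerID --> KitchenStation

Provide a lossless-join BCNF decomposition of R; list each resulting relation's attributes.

{Date, Ingredient, Price, TableNo}; {Date, KitchenStation, ServerID}

Candidate key of the original relation: {Ingredient, TableNo}.
{Date, Ingredient, KitchenStation, Price, ServerID, TableNo}: {Date} determines {Date, KitchenStation, ServerID} here but is not a superkey — split on Date --> KitchenStation, ServerID, giving {Date, KitchenStation, ServerID} and {Date, Ingredient, Price, TableNo}.
{Date, KitchenStation, ServerID} is in BCNF.
{Date, Ingredient, Price, TableNo} is in BCNF.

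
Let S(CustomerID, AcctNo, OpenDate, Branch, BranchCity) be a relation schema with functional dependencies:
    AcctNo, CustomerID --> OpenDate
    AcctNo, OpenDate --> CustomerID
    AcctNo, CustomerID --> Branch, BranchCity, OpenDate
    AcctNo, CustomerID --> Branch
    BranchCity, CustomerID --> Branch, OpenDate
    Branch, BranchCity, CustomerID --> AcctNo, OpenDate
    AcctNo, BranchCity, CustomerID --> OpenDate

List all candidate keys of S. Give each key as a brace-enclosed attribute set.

{AcctNo, CustomerID}, {AcctNo, OpenDate}, {BranchCity, CustomerID}

Closure of {AcctNo, CustomerID} is {AcctNo, Branch, BranchCity, CustomerID, OpenDate}, the whole schema; {AcctNo, CustomerID} is a candidate key.
Closure of {AcctNo, OpenDate} is {AcctNo, Branch, BranchCity, CustomerID, OpenDate}, the whole schema; {AcctNo, OpenDate} is a candidate key.
Closure of {BranchCity, CustomerID} is {AcctNo, Branch, BranchCity, CustomerID, OpenDate}, the whole schema; {BranchCity, CustomerID} is a candidate key.
Any other superkey properly contains one of these, so there are no further candidate keys.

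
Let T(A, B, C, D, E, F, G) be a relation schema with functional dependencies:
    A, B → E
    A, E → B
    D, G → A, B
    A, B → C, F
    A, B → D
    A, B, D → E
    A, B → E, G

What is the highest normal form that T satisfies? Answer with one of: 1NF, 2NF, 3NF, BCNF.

BCNF

Candidate keys: {A, B}, {A, E}, {D, G}. Prime attributes: {A, B, D, E, G}.
Every FD has a superkey on the left, so the relation is in BCNF.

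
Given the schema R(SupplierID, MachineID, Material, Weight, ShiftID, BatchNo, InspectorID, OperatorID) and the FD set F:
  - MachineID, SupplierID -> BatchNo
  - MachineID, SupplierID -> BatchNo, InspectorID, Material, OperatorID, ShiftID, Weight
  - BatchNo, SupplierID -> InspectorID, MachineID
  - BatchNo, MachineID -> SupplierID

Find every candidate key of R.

Closure of {BatchNo, MachineID} is {BatchNo, InspectorID, MachineID, Material, OperatorID, ShiftID, SupplierID, Weight}, the whole schema; {BatchNo, MachineID} is a candidate key.
Closure of {BatchNo, SupplierID} is {BatchNo, InspectorID, MachineID, Material, OperatorID, ShiftID, SupplierID, Weight}, the whole schema; {BatchNo, SupplierID} is a candidate key.
Closure of {MachineID, SupplierID} is {BatchNo, InspectorID, MachineID, Material, OperatorID, ShiftID, SupplierID, Weight}, the whole schema; {MachineID, SupplierID} is a candidate key.
Any other superkey properly contains one of these, so there are no further candidate keys.

{BatchNo, MachineID}, {BatchNo, SupplierID}, {MachineID, SupplierID}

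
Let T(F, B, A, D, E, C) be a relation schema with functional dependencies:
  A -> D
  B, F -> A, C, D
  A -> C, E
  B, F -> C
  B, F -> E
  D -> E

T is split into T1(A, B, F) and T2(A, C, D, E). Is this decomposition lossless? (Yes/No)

T1 ∩ T2 = {A}; its closure under F is {A, C, D, E}.
Since T2 ⊆ {A, C, D, E}, the intersection is a superkey of T2; the decomposition is lossless.

Yes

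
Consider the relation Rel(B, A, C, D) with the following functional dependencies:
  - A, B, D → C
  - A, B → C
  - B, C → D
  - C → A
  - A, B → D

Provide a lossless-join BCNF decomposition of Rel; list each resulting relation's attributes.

{A, C}; {B, C, D}

Candidate keys of the original relation: {A, B}, {B, C}.
In {A, B, C, D}, {C} is not a superkey ({C}⁺ restricted to this set is {A, C}), so split on C → A into {A, C} and {B, C, D}.
{A, C}: every determinant is a superkey — BCNF.
{B, C, D}: every determinant is a superkey — BCNF.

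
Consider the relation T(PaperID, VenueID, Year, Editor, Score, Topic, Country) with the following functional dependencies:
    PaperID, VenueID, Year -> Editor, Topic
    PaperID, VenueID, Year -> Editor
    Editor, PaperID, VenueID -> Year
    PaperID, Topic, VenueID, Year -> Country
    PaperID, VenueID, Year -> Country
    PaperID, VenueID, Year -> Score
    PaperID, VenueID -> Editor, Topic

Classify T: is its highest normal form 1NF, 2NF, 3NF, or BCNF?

Candidate key: {PaperID, VenueID}. Prime attributes: {PaperID, VenueID}.
Each dependency's left side is a superkey — BCNF holds.

BCNF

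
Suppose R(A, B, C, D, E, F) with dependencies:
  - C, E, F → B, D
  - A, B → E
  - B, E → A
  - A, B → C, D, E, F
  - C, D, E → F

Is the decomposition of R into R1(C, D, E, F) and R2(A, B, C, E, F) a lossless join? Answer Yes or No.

Common attributes: {C, E, F}; their closure is {A, B, C, D, E, F}.
This includes all of R1, so the common attributes are a superkey of R1 — the join is lossless.

Yes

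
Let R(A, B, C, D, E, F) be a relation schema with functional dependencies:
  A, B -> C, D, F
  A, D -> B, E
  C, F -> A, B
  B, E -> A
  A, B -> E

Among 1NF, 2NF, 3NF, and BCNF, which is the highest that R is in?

BCNF

Candidate keys: {A, B}, {A, D}, {B, E}, {C, F}. Prime attributes: {A, B, C, D, E, F}.
The left-hand side of every FD is a superkey, so BCNF is satisfied.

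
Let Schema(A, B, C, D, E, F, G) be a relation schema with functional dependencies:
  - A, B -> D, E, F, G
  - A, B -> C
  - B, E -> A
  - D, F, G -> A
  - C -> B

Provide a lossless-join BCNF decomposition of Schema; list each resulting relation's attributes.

Candidate keys of the original relation: {A, B}, {A, C}, {B, D, F, G}, {B, E}, {C, D, F, G}, {C, E}.
Within {A, B, C, D, E, F, G}: {D, F, G}⁺ ∩ {A, B, C, D, E, F, G} = {A, D, F, G}, not the whole set, so D, F, G -> A violates BCNF; decompose into {A, D, F, G} and {B, C, D, E, F, G}.
{A, D, F, G}: every determinant is a superkey — BCNF.
Within {B, C, D, E, F, G}: {C}⁺ ∩ {B, C, D, E, F, G} = {B, C}, not the whole set, so C -> B violates BCNF; decompose into {B, C} and {C, D, E, F, G}.
{B, C}: every determinant is a superkey — BCNF.
{C, D, E, F, G}: every determinant is a superkey — BCNF.

{A, D, F, G}; {B, C}; {C, D, E, F, G}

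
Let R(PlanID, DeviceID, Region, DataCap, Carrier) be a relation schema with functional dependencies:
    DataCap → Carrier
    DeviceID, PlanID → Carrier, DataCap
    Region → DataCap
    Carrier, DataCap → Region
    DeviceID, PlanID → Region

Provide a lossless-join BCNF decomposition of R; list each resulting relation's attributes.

Candidate key of the original relation: {DeviceID, PlanID}.
Within {Carrier, DataCap, DeviceID, PlanID, Region}: {DataCap}⁺ ∩ {Carrier, DataCap, DeviceID, PlanID, Region} = {Carrier, DataCap, Region}, not the whole set, so DataCap → Carrier, Region violates BCNF; decompose into {Carrier, DataCap, Region} and {DataCap, DeviceID, PlanID}.
{Carrier, DataCap, Region} is in BCNF.
{DataCap, DeviceID, PlanID} is in BCNF.

{Carrier, DataCap, Region}; {DataCap, DeviceID, PlanID}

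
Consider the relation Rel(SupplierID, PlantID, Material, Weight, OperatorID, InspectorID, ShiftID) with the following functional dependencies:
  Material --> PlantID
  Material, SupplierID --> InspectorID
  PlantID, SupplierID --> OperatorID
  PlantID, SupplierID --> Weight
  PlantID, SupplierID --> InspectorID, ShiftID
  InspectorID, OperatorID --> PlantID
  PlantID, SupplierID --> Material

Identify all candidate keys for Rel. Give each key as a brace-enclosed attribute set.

{SupplierID} never appears on the right of any FD, so every key must include it.
{Material, SupplierID}⁺ = {InspectorID, Material, OperatorID, PlantID, ShiftID, SupplierID, Weight} — all of the relation — so {Material, SupplierID} is a candidate key.
{PlantID, SupplierID}⁺ = {InspectorID, Material, OperatorID, PlantID, ShiftID, SupplierID, Weight} — all of the relation — so {PlantID, SupplierID} is a candidate key.
{InspectorID, OperatorID, SupplierID}⁺ = {InspectorID, Material, OperatorID, PlantID, ShiftID, SupplierID, Weight} — all of the relation — so {InspectorID, OperatorID, SupplierID} is a candidate key.
Any other superkey properly contains one of these, so there are no further candidate keys.

{InspectorID, OperatorID, SupplierID}, {Material, SupplierID}, {PlantID, SupplierID}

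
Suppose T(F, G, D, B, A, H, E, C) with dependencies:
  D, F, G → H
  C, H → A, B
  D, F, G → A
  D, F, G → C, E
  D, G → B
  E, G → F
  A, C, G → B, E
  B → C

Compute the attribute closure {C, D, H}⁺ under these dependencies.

Start with {C, D, H}.
C, H → A, B applies; add {A, B} → now {A, B, C, D, H}.
No further FD applies.

{A, B, C, D, H}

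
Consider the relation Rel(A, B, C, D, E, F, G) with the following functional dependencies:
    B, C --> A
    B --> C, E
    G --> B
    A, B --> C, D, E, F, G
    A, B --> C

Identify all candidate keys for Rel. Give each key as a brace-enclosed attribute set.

{B}, {G}

{B}⁺ = {A, B, C, D, E, F, G}, which is every attribute, so {B} is a candidate key.
{G}⁺ = {A, B, C, D, E, F, G}, which is every attribute, so {G} is a candidate key.
No proper subset of any of these is a key, and no other minimal superkey exists.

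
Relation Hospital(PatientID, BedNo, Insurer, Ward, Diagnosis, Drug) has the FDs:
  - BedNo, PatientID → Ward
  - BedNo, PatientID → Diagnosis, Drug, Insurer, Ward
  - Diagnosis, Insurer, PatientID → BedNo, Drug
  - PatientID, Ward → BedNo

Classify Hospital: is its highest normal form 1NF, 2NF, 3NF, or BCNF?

BCNF

Candidate keys: {BedNo, PatientID}, {Diagnosis, Insurer, PatientID}, {PatientID, Ward}. Prime attributes: {BedNo, Diagnosis, Insurer, PatientID, Ward}.
Every FD has a superkey on the left, so the relation is in BCNF.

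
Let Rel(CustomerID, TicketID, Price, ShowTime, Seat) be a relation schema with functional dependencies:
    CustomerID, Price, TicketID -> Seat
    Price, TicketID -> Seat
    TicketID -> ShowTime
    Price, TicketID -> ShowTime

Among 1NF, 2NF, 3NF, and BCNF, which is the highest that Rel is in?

Candidate key: {CustomerID, Price, TicketID}. Prime attributes: {CustomerID, Price, TicketID}.
Price, TicketID -> Seat: {Price, TicketID}⁺ = {Price, Seat, ShowTime, TicketID}, which is not all of the attributes, so the left side is not a superkey — BCNF is violated.
Price, TicketID -> Seat has non-prime {Seat} on the right and a non-superkey on the left, so 3NF fails.
The proper key subset {TicketID} of {CustomerID, Price, TicketID} determines non-prime {ShowTime}, so the relation is not even in 2NF.

1NF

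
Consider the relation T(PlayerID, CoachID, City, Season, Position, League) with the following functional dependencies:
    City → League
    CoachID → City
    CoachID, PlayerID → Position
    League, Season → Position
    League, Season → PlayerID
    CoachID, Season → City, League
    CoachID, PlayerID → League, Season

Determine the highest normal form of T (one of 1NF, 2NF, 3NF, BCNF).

Candidate keys: {CoachID, PlayerID}, {CoachID, Season}. Prime attributes: {CoachID, PlayerID, Season}.
For City → League we have {City}⁺ = {City, League}; {City} is not a superkey, so BCNF fails.
City → League has non-prime {League} on the right and a non-superkey on the left, so 3NF fails.
Since {CoachID} ⊂ {CoachID, PlayerID} and {CoachID}⁺ ⊇ {City, League} with {City, League} non-prime, there is a partial dependency; 2NF fails.

1NF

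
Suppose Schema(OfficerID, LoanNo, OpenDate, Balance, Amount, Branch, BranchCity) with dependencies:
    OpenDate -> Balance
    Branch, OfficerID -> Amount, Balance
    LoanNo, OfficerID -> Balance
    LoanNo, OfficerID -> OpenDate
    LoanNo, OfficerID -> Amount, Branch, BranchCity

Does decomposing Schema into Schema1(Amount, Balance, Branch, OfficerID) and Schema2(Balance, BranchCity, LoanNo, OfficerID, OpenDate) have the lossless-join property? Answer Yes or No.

Schema1 ∩ Schema2 = {Balance, OfficerID}; its closure under F is {Balance, OfficerID}.
Schema1 ⊄ {Balance, OfficerID} and Schema2 ⊄ {Balance, OfficerID}, so the split is lossy.

No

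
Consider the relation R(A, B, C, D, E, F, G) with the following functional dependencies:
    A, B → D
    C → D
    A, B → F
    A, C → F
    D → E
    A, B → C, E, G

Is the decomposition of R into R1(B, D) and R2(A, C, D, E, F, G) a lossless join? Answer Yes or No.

No

R1 ∩ R2 = {D}; its closure under F is {D, E}.
R1 ⊄ {D, E} and R2 ⊄ {D, E}, so the split is lossy.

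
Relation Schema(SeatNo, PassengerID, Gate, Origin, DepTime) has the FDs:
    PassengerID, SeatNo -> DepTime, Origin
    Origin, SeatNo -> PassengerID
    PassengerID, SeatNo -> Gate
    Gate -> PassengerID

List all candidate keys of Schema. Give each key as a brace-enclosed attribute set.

{SeatNo} never appears on the right of any FD, so every key must include it.
Closure of {Gate, SeatNo} is {DepTime, Gate, Origin, PassengerID, SeatNo}, the whole schema; {Gate, SeatNo} is a candidate key.
Closure of {Origin, SeatNo} is {DepTime, Gate, Origin, PassengerID, SeatNo}, the whole schema; {Origin, SeatNo} is a candidate key.
Closure of {PassengerID, SeatNo} is {DepTime, Gate, Origin, PassengerID, SeatNo}, the whole schema; {PassengerID, SeatNo} is a candidate key.
No proper subset of any of these is a key, and no other minimal superkey exists.

{Gate, SeatNo}, {Origin, SeatNo}, {PassengerID, SeatNo}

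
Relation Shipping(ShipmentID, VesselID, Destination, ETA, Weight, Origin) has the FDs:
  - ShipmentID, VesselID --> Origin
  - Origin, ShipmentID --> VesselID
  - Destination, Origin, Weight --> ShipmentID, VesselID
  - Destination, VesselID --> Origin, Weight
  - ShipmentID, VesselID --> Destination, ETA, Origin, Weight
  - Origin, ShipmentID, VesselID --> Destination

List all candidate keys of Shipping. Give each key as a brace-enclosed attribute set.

{Destination, VesselID} is a candidate key since {Destination, VesselID}⁺ = {Destination, ETA, Origin, ShipmentID, VesselID, Weight} covers every attribute.
{Origin, ShipmentID} is a candidate key since {Origin, ShipmentID}⁺ = {Destination, ETA, Origin, ShipmentID, VesselID, Weight} covers every attribute.
{ShipmentID, VesselID} is a candidate key since {ShipmentID, VesselID}⁺ = {Destination, ETA, Origin, ShipmentID, VesselID, Weight} covers every attribute.
{Destination, Origin, Weight} is a candidate key since {Destination, Origin, Weight}⁺ = {Destination, ETA, Origin, ShipmentID, VesselID, Weight} covers every attribute.
These are minimal and exhaustive — every other superkey contains one of them.

{Destination, Origin, Weight}, {Destination, VesselID}, {Origin, ShipmentID}, {ShipmentID, VesselID}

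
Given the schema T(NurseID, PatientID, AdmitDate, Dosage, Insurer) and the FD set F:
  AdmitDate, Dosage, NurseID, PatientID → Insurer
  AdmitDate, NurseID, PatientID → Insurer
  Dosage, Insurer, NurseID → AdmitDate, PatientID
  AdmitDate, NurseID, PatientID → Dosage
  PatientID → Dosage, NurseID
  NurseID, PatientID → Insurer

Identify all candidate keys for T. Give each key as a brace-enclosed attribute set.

{Dosage, Insurer, NurseID}, {PatientID}

{PatientID}⁺ = {AdmitDate, Dosage, Insurer, NurseID, PatientID}, which is every attribute, so {PatientID} is a candidate key.
{Dosage, Insurer, NurseID}⁺ = {AdmitDate, Dosage, Insurer, NurseID, PatientID}, which is every attribute, so {Dosage, Insurer, NurseID} is a candidate key.
These are minimal and exhaustive — every other superkey contains one of them.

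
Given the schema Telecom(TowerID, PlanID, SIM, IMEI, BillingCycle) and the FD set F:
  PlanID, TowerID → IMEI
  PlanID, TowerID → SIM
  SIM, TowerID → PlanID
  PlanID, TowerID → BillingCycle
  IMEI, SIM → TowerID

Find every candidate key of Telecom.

{IMEI, SIM}, {PlanID, TowerID}, {SIM, TowerID}

{IMEI, SIM} is a candidate key since {IMEI, SIM}⁺ = {BillingCycle, IMEI, PlanID, SIM, TowerID} covers every attribute.
{PlanID, TowerID} is a candidate key since {PlanID, TowerID}⁺ = {BillingCycle, IMEI, PlanID, SIM, TowerID} covers every attribute.
{SIM, TowerID} is a candidate key since {SIM, TowerID}⁺ = {BillingCycle, IMEI, PlanID, SIM, TowerID} covers every attribute.
These are minimal and exhaustive — every other superkey contains one of them.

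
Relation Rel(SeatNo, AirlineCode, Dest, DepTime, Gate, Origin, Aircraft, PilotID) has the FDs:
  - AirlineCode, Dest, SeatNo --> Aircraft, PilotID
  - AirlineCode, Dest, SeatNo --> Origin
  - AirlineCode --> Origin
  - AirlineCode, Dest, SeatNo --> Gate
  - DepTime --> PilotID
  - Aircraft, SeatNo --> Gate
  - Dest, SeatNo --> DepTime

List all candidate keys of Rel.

{AirlineCode, Dest, SeatNo}

No FD produces {AirlineCode, Dest, SeatNo}, so they must be in every candidate key.
Closure of {AirlineCode, Dest, SeatNo} is {Aircraft, AirlineCode, DepTime, Dest, Gate, Origin, PilotID, SeatNo}, the whole schema; {AirlineCode, Dest, SeatNo} is a candidate key.
Every other attribute set either contains this one or has a smaller closure.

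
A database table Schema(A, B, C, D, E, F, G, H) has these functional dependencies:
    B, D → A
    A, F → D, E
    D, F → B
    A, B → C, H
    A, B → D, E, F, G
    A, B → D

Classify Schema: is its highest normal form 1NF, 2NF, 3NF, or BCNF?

Candidate keys: {A, B}, {A, F}, {B, D}, {D, F}. Prime attributes: {A, B, D, F}.
Every FD has a superkey on the left, so the relation is in BCNF.

BCNF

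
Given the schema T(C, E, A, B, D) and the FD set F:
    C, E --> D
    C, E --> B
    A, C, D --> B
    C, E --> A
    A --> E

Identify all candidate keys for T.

Attributes never on any right-hand side: {C} — every candidate key must contain it.
Closure of {A, C} is {A, B, C, D, E}, the whole schema; {A, C} is a candidate key.
Closure of {C, E} is {A, B, C, D, E}, the whole schema; {C, E} is a candidate key.
These are minimal and exhaustive — every other superkey contains one of them.

{A, C}, {C, E}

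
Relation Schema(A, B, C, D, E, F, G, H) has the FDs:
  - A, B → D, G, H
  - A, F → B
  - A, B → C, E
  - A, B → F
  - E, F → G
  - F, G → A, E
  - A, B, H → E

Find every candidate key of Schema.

{A, B}⁺ = {A, B, C, D, E, F, G, H}, which is every attribute, so {A, B} is a candidate key.
{A, F}⁺ = {A, B, C, D, E, F, G, H}, which is every attribute, so {A, F} is a candidate key.
{E, F}⁺ = {A, B, C, D, E, F, G, H}, which is every attribute, so {E, F} is a candidate key.
{F, G}⁺ = {A, B, C, D, E, F, G, H}, which is every attribute, so {F, G} is a candidate key.
Any other superkey properly contains one of these, so there are no further candidate keys.

{A, B}, {A, F}, {E, F}, {F, G}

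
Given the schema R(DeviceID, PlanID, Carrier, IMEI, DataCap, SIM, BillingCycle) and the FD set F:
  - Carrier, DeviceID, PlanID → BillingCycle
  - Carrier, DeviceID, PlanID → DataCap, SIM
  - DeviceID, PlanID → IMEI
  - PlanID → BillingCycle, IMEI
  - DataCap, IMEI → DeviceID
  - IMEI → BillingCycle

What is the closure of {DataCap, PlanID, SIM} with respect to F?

Start with {DataCap, PlanID, SIM}.
PlanID → BillingCycle, IMEI applies; add {BillingCycle, IMEI} → now {BillingCycle, DataCap, IMEI, PlanID, SIM}.
DataCap, IMEI → DeviceID applies; add {DeviceID} → now {BillingCycle, DataCap, DeviceID, IMEI, PlanID, SIM}.
No further FD applies.

{BillingCycle, DataCap, DeviceID, IMEI, PlanID, SIM}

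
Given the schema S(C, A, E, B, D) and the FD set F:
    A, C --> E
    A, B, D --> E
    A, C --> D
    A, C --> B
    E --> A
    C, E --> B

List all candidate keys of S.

{A, C}, {C, E}

{C} never appears on the right of any FD, so every key must include it.
{A, C}⁺ = {A, B, C, D, E} — all of the relation — so {A, C} is a candidate key.
{C, E}⁺ = {A, B, C, D, E} — all of the relation — so {C, E} is a candidate key.
Any other superkey properly contains one of these, so there are no further candidate keys.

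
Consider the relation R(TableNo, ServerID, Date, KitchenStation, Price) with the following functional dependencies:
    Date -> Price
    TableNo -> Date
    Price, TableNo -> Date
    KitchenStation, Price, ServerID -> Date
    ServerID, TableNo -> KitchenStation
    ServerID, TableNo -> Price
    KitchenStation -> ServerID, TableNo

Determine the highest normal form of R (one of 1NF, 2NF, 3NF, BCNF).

Candidate keys: {KitchenStation}, {ServerID, TableNo}. Prime attributes: {KitchenStation, ServerID, TableNo}.
Date -> Price: {Date}⁺ = {Date, Price}, which is not all of the attributes, so the left side is not a superkey — BCNF is violated.
Because {Price} is non-prime and the left side of Date -> Price is not a superkey, the relation is not in 3NF.
Since {TableNo} ⊂ {ServerID, TableNo} and {TableNo}⁺ ⊇ {Date, Price} with {Date, Price} non-prime, there is a partial dependency; 2NF fails.

1NF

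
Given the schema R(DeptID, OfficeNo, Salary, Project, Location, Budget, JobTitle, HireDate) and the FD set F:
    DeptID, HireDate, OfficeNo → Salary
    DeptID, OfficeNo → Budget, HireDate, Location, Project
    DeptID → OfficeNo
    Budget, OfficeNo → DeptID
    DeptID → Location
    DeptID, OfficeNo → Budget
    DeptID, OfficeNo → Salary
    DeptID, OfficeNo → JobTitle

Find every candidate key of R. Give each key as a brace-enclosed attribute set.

{DeptID}⁺ = {Budget, DeptID, HireDate, JobTitle, Location, OfficeNo, Project, Salary}, which is every attribute, so {DeptID} is a candidate key.
{Budget, OfficeNo}⁺ = {Budget, DeptID, HireDate, JobTitle, Location, OfficeNo, Project, Salary}, which is every attribute, so {Budget, OfficeNo} is a candidate key.
Any other superkey properly contains one of these, so there are no further candidate keys.

{Budget, OfficeNo}, {DeptID}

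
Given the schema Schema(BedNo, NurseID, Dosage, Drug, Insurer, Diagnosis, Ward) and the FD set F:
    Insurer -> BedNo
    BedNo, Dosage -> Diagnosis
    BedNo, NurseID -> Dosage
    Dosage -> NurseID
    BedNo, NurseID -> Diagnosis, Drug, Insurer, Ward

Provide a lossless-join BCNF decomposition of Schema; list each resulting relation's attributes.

{BedNo, Insurer}; {Diagnosis, Dosage, Drug, Insurer, Ward}; {Dosage, NurseID}

Candidate keys of the original relation: {BedNo, Dosage}, {BedNo, NurseID}, {Dosage, Insurer}, {Insurer, NurseID}.
{BedNo, Diagnosis, Dosage, Drug, Insurer, NurseID, Ward}: {Insurer} determines {BedNo, Insurer} here but is not a superkey — split on Insurer -> BedNo, giving {BedNo, Insurer} and {Diagnosis, Dosage, Drug, Insurer, NurseID, Ward}.
{BedNo, Insurer}: every determinant is a superkey — BCNF.
{Diagnosis, Dosage, Drug, Insurer, NurseID, Ward}: {Dosage} determines {Dosage, NurseID} here but is not a superkey — split on Dosage -> NurseID, giving {Dosage, NurseID} and {Diagnosis, Dosage, Drug, Insurer, Ward}.
{Dosage, NurseID}: every determinant is a superkey — BCNF.
{Diagnosis, Dosage, Drug, Insurer, Ward}: every determinant is a superkey — BCNF.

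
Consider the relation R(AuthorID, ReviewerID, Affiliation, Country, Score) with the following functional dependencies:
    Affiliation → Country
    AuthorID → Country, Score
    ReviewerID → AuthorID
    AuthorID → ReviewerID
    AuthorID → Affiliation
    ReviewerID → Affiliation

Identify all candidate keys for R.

{AuthorID}, {ReviewerID}

Closure of {AuthorID} is {Affiliation, AuthorID, Country, ReviewerID, Score}, the whole schema; {AuthorID} is a candidate key.
Closure of {ReviewerID} is {Affiliation, AuthorID, Country, ReviewerID, Score}, the whole schema; {ReviewerID} is a candidate key.
No proper subset of any of these is a key, and no other minimal superkey exists.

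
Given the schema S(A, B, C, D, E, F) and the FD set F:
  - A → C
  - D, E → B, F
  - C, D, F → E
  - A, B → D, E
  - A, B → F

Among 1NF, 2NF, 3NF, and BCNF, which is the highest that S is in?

1NF

Candidate keys: {A, B}, {A, D, E}, {A, D, F}. Prime attributes: {A, B, D, E, F}.
A → C: {A}⁺ = {A, C}, which is not all of the attributes, so the left side is not a superkey — BCNF is violated.
A → C has non-prime {C} on the right and a non-superkey on the left, so 3NF fails.
Since {A} ⊂ {A, B} and {A}⁺ ⊇ {C} with {C} non-prime, there is a partial dependency; 2NF fails.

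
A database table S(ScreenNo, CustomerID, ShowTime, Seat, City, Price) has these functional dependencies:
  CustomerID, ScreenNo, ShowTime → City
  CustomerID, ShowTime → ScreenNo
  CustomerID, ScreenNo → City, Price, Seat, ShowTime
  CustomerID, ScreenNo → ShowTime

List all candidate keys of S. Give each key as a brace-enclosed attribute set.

Attributes never on any right-hand side: {CustomerID} — every candidate key must contain it.
{CustomerID, ScreenNo}⁺ = {City, CustomerID, Price, ScreenNo, Seat, ShowTime} — all of the relation — so {CustomerID, ScreenNo} is a candidate key.
{CustomerID, ShowTime}⁺ = {City, CustomerID, Price, ScreenNo, Seat, ShowTime} — all of the relation — so {CustomerID, ShowTime} is a candidate key.
Any other superkey properly contains one of these, so there are no further candidate keys.

{CustomerID, ScreenNo}, {CustomerID, ShowTime}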